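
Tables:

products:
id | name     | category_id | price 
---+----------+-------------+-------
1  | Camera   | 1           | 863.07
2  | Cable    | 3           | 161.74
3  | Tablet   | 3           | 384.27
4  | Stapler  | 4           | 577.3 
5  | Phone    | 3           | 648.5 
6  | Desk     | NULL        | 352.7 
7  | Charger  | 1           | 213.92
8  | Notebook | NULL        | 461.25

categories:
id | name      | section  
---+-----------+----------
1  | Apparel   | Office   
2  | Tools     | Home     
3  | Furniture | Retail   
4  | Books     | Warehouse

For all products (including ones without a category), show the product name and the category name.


LEFT JOIN keeps every row from products (the left table); where category_id has no match in categories, the category columns become NULL. Walk through each product:
  - product 1 (Camera): category_id=1 -> matches Apparel
  - product 2 (Cable): category_id=3 -> matches Furniture
  - product 3 (Tablet): category_id=3 -> matches Furniture
  - product 4 (Stapler): category_id=4 -> matches Books
  - product 5 (Phone): category_id=3 -> matches Furniture
  - product 6 (Desk): category_id=NULL, no match -> kept with NULL
  - product 7 (Charger): category_id=1 -> matches Apparel
  - product 8 (Notebook): category_id=NULL, no match -> kept with NULL
All 8 rows appear; 2 have NULL category.

SQL:
SELECT a.name, b.name AS category
FROM products a
LEFT JOIN categories b ON a.category_id = b.id

Result:
name     | category 
---------+----------
Camera   | Apparel  
Cable    | Furniture
Tablet   | Furniture
Stapler  | Books    
Phone    | Furniture
Desk     | NULL     
Charger  | Apparel  
Notebook | NULL     


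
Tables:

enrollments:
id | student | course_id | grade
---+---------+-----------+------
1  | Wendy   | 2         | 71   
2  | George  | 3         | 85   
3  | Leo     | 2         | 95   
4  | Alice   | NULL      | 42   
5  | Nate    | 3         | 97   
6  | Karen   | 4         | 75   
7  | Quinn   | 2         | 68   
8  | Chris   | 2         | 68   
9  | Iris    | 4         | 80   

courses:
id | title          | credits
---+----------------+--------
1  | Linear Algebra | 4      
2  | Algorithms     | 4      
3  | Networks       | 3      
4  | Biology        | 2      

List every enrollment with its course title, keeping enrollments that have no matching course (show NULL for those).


LEFT JOIN keeps every row from enrollments (the left table); where course_id has no match in courses, the course columns become NULL. Walk through each enrollment:
  - enrollment 1 (Wendy): course_id=2 -> matches Algorithms
  - enrollment 2 (George): course_id=3 -> matches Networks
  - enrollment 3 (Leo): course_id=2 -> matches Algorithms
  - enrollment 4 (Alice): course_id=NULL, no match -> kept with NULL
  - enrollment 5 (Nate): course_id=3 -> matches Networks
  - enrollment 6 (Karen): course_id=4 -> matches Biology
  - enrollment 7 (Quinn): course_id=2 -> matches Algorithms
  - enrollment 8 (Chris): course_id=2 -> matches Algorithms
  - enrollment 9 (Iris): course_id=4 -> matches Biology
All 9 rows appear; 1 has NULL course.

SQL:
SELECT a.student, b.title AS course
FROM enrollments a
LEFT JOIN courses b ON a.course_id = b.id

Result:
student | course    
--------+-----------
Wendy   | Algorithms
George  | Networks  
Leo     | Algorithms
Alice   | NULL      
Nate    | Networks  
Karen   | Biology   
Quinn   | Algorithms
Chris   | Algorithms
Iris    | Biology   


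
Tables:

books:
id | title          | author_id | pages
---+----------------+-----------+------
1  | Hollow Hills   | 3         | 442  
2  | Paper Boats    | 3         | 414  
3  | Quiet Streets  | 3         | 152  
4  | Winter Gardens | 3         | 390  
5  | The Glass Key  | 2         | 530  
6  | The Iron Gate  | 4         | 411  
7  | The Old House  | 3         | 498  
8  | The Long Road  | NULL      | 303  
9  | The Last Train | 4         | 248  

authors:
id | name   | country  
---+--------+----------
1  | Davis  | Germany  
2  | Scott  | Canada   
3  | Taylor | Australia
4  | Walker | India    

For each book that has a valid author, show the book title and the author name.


INNER JOIN keeps only books rows whose author_id matches an id in authors. Walk through each book:
  - book 1 (Hollow Hills): author_id=3 -> matches Taylor
  - book 2 (Paper Boats): author_id=3 -> matches Taylor
  - book 3 (Quiet Streets): author_id=3 -> matches Taylor
  - book 4 (Winter Gardens): author_id=3 -> matches Taylor
  - book 5 (The Glass Key): author_id=2 -> matches Scott
  - book 6 (The Iron Gate): author_id=4 -> matches Walker
  - book 7 (The Old House): author_id=3 -> matches Taylor
  - book 8 (The Long Road): author_id=NULL, no match -> dropped
  - book 9 (The Last Train): author_id=4 -> matches Walker
So 1 of 9 rows is dropped.

SQL:
SELECT a.title, b.name AS author
FROM books a
INNER JOIN authors b ON a.author_id = b.id

Result:
title          | author
---------------+-------
Hollow Hills   | Taylor
Paper Boats    | Taylor
Quiet Streets  | Taylor
Winter Gardens | Taylor
The Glass Key  | Scott 
The Iron Gate  | Walker
The Old House  | Taylor
The Last Train | Walker


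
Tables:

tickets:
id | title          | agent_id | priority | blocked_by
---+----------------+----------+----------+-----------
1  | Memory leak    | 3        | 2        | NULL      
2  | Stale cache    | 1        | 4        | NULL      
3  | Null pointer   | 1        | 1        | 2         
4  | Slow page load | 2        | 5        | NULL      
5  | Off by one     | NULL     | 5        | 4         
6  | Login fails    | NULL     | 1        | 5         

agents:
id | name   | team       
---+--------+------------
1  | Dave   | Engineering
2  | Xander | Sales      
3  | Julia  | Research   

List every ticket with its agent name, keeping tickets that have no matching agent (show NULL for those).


LEFT JOIN keeps every row from tickets (the left table); where agent_id has no match in agents, the agent columns become NULL. Walk through each ticket:
  - ticket 1 (Memory leak): agent_id=3 -> matches Julia
  - ticket 2 (Stale cache): agent_id=1 -> matches Dave
  - ticket 3 (Null pointer): agent_id=1 -> matches Dave
  - ticket 4 (Slow page load): agent_id=2 -> matches Xander
  - ticket 5 (Off by one): agent_id=NULL, no match -> kept with NULL
  - ticket 6 (Login fails): agent_id=NULL, no match -> kept with NULL
All 6 rows appear; 2 have NULL agent.

SQL:
SELECT a.title, b.name AS agent
FROM tickets a
LEFT JOIN agents b ON a.agent_id = b.id

Result:
title          | agent 
---------------+-------
Memory leak    | Julia 
Stale cache    | Dave  
Null pointer   | Dave  
Slow page load | Xander
Off by one     | NULL  
Login fails    | NULL  


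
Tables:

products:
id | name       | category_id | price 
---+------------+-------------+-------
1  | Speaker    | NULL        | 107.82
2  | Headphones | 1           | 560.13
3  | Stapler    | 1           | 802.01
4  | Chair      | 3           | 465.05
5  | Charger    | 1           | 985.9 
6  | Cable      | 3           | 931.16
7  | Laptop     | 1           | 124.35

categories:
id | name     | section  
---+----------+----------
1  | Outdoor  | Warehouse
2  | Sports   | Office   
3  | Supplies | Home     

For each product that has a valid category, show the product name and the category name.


INNER JOIN keeps only products rows whose category_id matches an id in categories. Walk through each product:
  - product 1 (Speaker): category_id=NULL, no match -> dropped
  - product 2 (Headphones): category_id=1 -> matches Outdoor
  - product 3 (Stapler): category_id=1 -> matches Outdoor
  - product 4 (Chair): category_id=3 -> matches Supplies
  - product 5 (Charger): category_id=1 -> matches Outdoor
  - product 6 (Cable): category_id=3 -> matches Supplies
  - product 7 (Laptop): category_id=1 -> matches Outdoor
So 1 of 7 rows is dropped.

SQL:
SELECT a.name, b.name AS category
FROM products a
INNER JOIN categories b ON a.category_id = b.id

Result:
name       | category
-----------+---------
Headphones | Outdoor 
Stapler    | Outdoor 
Chair      | Supplies
Charger    | Outdoor 
Cable      | Supplies
Laptop     | Outdoor 


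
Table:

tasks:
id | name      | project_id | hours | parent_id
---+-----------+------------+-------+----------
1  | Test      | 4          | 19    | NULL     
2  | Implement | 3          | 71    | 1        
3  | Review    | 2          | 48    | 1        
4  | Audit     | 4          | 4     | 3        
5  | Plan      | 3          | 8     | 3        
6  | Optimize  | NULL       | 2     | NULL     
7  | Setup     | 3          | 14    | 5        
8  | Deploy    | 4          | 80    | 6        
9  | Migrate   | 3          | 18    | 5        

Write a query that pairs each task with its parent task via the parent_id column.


This is a self-join: tasks is joined to a second copy of itself, matching each row's parent_id to another row's id. Use LEFT JOIN so rows with parent_id=NULL are kept.
  - task 1 (Test): parent_id=NULL -> NULL
  - task 2 (Implement): parent_id=1 -> Test
  - task 3 (Review): parent_id=1 -> Test
  - task 4 (Audit): parent_id=3 -> Review
  - task 5 (Plan): parent_id=3 -> Review
  - task 6 (Optimize): parent_id=NULL -> NULL
  - task 7 (Setup): parent_id=5 -> Plan
  - task 8 (Deploy): parent_id=6 -> Optimize
  - task 9 (Migrate): parent_id=5 -> Plan

SQL:
SELECT a.name AS item, b.name AS parent
FROM tasks a
LEFT JOIN tasks b ON a.parent_id = b.id

Result:
item      | parent  
----------+---------
Test      | NULL    
Implement | Test    
Review    | Test    
Audit     | Review  
Plan      | Review  
Optimize  | NULL    
Setup     | Plan    
Deploy    | Optimize
Migrate   | Plan    


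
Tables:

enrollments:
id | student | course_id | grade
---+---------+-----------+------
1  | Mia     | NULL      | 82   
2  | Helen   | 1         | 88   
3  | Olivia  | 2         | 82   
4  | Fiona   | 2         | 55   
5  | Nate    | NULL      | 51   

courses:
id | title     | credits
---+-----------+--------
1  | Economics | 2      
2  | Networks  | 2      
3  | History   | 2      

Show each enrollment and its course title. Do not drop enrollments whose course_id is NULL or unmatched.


LEFT JOIN keeps every row from enrollments (the left table); where course_id has no match in courses, the course columns become NULL. Walk through each enrollment:
  - enrollment 1 (Mia): course_id=NULL, no match -> kept with NULL
  - enrollment 2 (Helen): course_id=1 -> matches Economics
  - enrollment 3 (Olivia): course_id=2 -> matches Networks
  - enrollment 4 (Fiona): course_id=2 -> matches Networks
  - enrollment 5 (Nate): course_id=NULL, no match -> kept with NULL
All 5 rows appear; 2 have NULL course.

SQL:
SELECT a.student, b.title AS course
FROM enrollments a
LEFT JOIN courses b ON a.course_id = b.id

Result:
student | course   
--------+----------
Mia     | NULL     
Helen   | Economics
Olivia  | Networks 
Fiona   | Networks 
Nate    | NULL     


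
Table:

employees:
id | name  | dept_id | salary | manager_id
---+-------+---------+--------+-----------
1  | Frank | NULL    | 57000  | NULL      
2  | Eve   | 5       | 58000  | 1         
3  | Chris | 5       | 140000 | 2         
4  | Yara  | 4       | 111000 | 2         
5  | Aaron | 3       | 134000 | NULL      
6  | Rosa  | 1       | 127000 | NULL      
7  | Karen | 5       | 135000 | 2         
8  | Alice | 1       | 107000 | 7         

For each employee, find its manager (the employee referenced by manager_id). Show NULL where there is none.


This is a self-join: employees is joined to a second copy of itself, matching each row's manager_id to another row's id. Use LEFT JOIN so rows with manager_id=NULL are kept.
  - employee 1 (Frank): manager_id=NULL -> NULL
  - employee 2 (Eve): manager_id=1 -> Frank
  - employee 3 (Chris): manager_id=2 -> Eve
  - employee 4 (Yara): manager_id=2 -> Eve
  - employee 5 (Aaron): manager_id=NULL -> NULL
  - employee 6 (Rosa): manager_id=NULL -> NULL
  - employee 7 (Karen): manager_id=2 -> Eve
  - employee 8 (Alice): manager_id=7 -> Karen

SQL:
SELECT a.name AS item, b.name AS manager
FROM employees a
LEFT JOIN employees b ON a.manager_id = b.id

Result:
item  | manager
------+--------
Frank | NULL   
Eve   | Frank  
Chris | Eve    
Yara  | Eve    
Aaron | NULL   
Rosa  | NULL   
Karen | Eve    
Alice | Karen  


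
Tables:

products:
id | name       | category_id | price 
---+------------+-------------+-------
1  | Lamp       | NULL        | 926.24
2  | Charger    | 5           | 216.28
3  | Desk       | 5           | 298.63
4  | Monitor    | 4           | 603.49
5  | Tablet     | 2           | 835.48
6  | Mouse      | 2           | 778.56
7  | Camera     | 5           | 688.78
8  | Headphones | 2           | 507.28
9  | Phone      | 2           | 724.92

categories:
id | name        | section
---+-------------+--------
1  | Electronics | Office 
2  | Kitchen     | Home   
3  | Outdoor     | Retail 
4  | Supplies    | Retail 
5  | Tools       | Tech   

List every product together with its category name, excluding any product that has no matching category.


INNER JOIN keeps only products rows whose category_id matches an id in categories. Walk through each product:
  - product 1 (Lamp): category_id=NULL, no match -> dropped
  - product 2 (Charger): category_id=5 -> matches Tools
  - product 3 (Desk): category_id=5 -> matches Tools
  - product 4 (Monitor): category_id=4 -> matches Supplies
  - product 5 (Tablet): category_id=2 -> matches Kitchen
  - product 6 (Mouse): category_id=2 -> matches Kitchen
  - product 7 (Camera): category_id=5 -> matches Tools
  - product 8 (Headphones): category_id=2 -> matches Kitchen
  - product 9 (Phone): category_id=2 -> matches Kitchen
So 1 of 9 rows is dropped.

SQL:
SELECT a.name, b.name AS category
FROM products a
INNER JOIN categories b ON a.category_id = b.id

Result:
name       | category
-----------+---------
Charger    | Tools   
Desk       | Tools   
Monitor    | Supplies
Tablet     | Kitchen 
Mouse      | Kitchen 
Camera     | Tools   
Headphones | Kitchen 
Phone      | Kitchen 


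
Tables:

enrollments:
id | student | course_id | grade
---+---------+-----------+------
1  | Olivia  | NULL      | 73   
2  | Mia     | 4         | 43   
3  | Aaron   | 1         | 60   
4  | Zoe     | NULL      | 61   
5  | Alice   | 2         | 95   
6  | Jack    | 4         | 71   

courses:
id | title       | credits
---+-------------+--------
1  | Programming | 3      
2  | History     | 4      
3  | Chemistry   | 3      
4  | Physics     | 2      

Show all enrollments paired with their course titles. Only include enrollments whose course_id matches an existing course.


INNER JOIN keeps only enrollments rows whose course_id matches an id in courses. Walk through each enrollment:
  - enrollment 1 (Olivia): course_id=NULL, no match -> dropped
  - enrollment 2 (Mia): course_id=4 -> matches Physics
  - enrollment 3 (Aaron): course_id=1 -> matches Programming
  - enrollment 4 (Zoe): course_id=NULL, no match -> dropped
  - enrollment 5 (Alice): course_id=2 -> matches History
  - enrollment 6 (Jack): course_id=4 -> matches Physics
So 2 of 6 rows are dropped.

SQL:
SELECT a.student, b.title AS course
FROM enrollments a
INNER JOIN courses b ON a.course_id = b.id

Result:
student | course     
--------+------------
Mia     | Physics    
Aaron   | Programming
Alice   | History    
Jack    | Physics    


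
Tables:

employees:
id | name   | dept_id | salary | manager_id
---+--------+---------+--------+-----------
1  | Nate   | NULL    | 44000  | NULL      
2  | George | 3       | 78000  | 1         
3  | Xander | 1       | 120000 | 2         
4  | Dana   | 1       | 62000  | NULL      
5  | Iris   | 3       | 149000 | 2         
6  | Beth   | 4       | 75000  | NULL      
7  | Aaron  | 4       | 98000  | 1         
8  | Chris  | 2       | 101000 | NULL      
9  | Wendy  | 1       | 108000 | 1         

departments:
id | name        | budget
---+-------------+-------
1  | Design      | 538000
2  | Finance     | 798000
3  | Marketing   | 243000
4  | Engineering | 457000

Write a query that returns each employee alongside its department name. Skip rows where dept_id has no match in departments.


INNER JOIN keeps only employees rows whose dept_id matches an id in departments. Walk through each employee:
  - employee 1 (Nate): dept_id=NULL, no match -> dropped
  - employee 2 (George): dept_id=3 -> matches Marketing
  - employee 3 (Xander): dept_id=1 -> matches Design
  - employee 4 (Dana): dept_id=1 -> matches Design
  - employee 5 (Iris): dept_id=3 -> matches Marketing
  - employee 6 (Beth): dept_id=4 -> matches Engineering
  - employee 7 (Aaron): dept_id=4 -> matches Engineering
  - employee 8 (Chris): dept_id=2 -> matches Finance
  - employee 9 (Wendy): dept_id=1 -> matches Design
So 1 of 9 rows is dropped.

SQL:
SELECT a.name, b.name AS department
FROM employees a
INNER JOIN departments b ON a.dept_id = b.id

Result:
name   | department 
-------+------------
George | Marketing  
Xander | Design     
Dana   | Design     
Iris   | Marketing  
Beth   | Engineering
Aaron  | Engineering
Chris  | Finance    
Wendy  | Design     


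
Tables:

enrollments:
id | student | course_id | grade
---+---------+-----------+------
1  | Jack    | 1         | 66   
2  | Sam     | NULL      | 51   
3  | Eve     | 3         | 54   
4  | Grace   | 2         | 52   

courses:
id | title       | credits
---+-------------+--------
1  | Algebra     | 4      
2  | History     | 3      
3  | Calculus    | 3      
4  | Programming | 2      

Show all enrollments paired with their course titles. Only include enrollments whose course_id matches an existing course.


INNER JOIN keeps only enrollments rows whose course_id matches an id in courses. Walk through each enrollment:
  - enrollment 1 (Jack): course_id=1 -> matches Algebra
  - enrollment 2 (Sam): course_id=NULL, no match -> dropped
  - enrollment 3 (Eve): course_id=3 -> matches Calculus
  - enrollment 4 (Grace): course_id=2 -> matches History
So 1 of 4 rows is dropped.

SQL:
SELECT a.student, b.title AS course
FROM enrollments a
INNER JOIN courses b ON a.course_id = b.id

Result:
student | course  
--------+---------
Jack    | Algebra 
Eve     | Calculus
Grace   | History 


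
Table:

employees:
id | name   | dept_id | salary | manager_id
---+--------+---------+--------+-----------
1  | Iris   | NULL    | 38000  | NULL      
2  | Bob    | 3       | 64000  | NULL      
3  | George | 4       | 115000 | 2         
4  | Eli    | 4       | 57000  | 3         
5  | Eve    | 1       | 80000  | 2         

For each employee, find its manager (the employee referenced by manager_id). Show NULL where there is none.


This is a self-join: employees is joined to a second copy of itself, matching each row's manager_id to another row's id. Use LEFT JOIN so rows with manager_id=NULL are kept.
  - employee 1 (Iris): manager_id=NULL -> NULL
  - employee 2 (Bob): manager_id=NULL -> NULL
  - employee 3 (George): manager_id=2 -> Bob
  - employee 4 (Eli): manager_id=3 -> George
  - employee 5 (Eve): manager_id=2 -> Bob

SQL:
SELECT a.name AS item, b.name AS manager
FROM employees a
LEFT JOIN employees b ON a.manager_id = b.id

Result:
item   | manager
-------+--------
Iris   | NULL   
Bob    | NULL   
George | Bob    
Eli    | George 
Eve    | Bob    


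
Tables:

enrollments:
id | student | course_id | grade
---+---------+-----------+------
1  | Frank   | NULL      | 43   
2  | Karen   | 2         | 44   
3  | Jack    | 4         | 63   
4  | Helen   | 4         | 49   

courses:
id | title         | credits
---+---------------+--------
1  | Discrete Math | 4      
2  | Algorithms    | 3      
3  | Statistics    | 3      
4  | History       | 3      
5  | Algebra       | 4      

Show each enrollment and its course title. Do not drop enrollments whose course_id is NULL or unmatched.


LEFT JOIN keeps every row from enrollments (the left table); where course_id has no match in courses, the course columns become NULL. Walk through each enrollment:
  - enrollment 1 (Frank): course_id=NULL, no match -> kept with NULL
  - enrollment 2 (Karen): course_id=2 -> matches Algorithms
  - enrollment 3 (Jack): course_id=4 -> matches History
  - enrollment 4 (Helen): course_id=4 -> matches History
All 4 rows appear; 1 has NULL course.

SQL:
SELECT a.student, b.title AS course
FROM enrollments a
LEFT JOIN courses b ON a.course_id = b.id

Result:
student | course    
--------+-----------
Frank   | NULL      
Karen   | Algorithms
Jack    | History   
Helen   | History   


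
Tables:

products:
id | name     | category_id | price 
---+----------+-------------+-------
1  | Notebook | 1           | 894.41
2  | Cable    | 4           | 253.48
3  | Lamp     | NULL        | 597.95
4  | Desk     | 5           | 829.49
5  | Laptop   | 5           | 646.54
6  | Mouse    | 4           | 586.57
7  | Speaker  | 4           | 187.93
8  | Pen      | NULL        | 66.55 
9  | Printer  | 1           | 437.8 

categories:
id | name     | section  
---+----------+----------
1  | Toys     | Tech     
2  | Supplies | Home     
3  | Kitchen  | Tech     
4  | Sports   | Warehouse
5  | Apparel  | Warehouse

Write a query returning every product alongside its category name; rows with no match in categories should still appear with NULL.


LEFT JOIN keeps every row from products (the left table); where category_id has no match in categories, the category columns become NULL. Walk through each product:
  - product 1 (Notebook): category_id=1 -> matches Toys
  - product 2 (Cable): category_id=4 -> matches Sports
  - product 3 (Lamp): category_id=NULL, no match -> kept with NULL
  - product 4 (Desk): category_id=5 -> matches Apparel
  - product 5 (Laptop): category_id=5 -> matches Apparel
  - product 6 (Mouse): category_id=4 -> matches Sports
  - product 7 (Speaker): category_id=4 -> matches Sports
  - product 8 (Pen): category_id=NULL, no match -> kept with NULL
  - product 9 (Printer): category_id=1 -> matches Toys
All 9 rows appear; 2 have NULL category.

SQL:
SELECT a.name, b.name AS category
FROM products a
LEFT JOIN categories b ON a.category_id = b.id

Result:
name     | category
---------+---------
Notebook | Toys    
Cable    | Sports  
Lamp     | NULL    
Desk     | Apparel 
Laptop   | Apparel 
Mouse    | Sports  
Speaker  | Sports  
Pen      | NULL    
Printer  | Toys    


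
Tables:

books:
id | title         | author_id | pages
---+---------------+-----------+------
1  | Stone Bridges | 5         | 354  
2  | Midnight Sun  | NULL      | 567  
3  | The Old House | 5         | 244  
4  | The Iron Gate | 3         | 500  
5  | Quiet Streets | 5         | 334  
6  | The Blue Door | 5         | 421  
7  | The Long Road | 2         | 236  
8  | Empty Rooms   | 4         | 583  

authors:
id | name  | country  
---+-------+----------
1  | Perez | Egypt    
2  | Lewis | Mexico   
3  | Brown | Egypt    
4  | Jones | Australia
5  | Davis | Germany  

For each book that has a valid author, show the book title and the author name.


INNER JOIN keeps only books rows whose author_id matches an id in authors. Walk through each book:
  - book 1 (Stone Bridges): author_id=5 -> matches Davis
  - book 2 (Midnight Sun): author_id=NULL, no match -> dropped
  - book 3 (The Old House): author_id=5 -> matches Davis
  - book 4 (The Iron Gate): author_id=3 -> matches Brown
  - book 5 (Quiet Streets): author_id=5 -> matches Davis
  - book 6 (The Blue Door): author_id=5 -> matches Davis
  - book 7 (The Long Road): author_id=2 -> matches Lewis
  - book 8 (Empty Rooms): author_id=4 -> matches Jones
So 1 of 8 rows is dropped.

SQL:
SELECT a.title, b.name AS author
FROM books a
INNER JOIN authors b ON a.author_id = b.id

Result:
title         | author
--------------+-------
Stone Bridges | Davis 
The Old House | Davis 
The Iron Gate | Brown 
Quiet Streets | Davis 
The Blue Door | Davis 
The Long Road | Lewis 
Empty Rooms   | Jones 


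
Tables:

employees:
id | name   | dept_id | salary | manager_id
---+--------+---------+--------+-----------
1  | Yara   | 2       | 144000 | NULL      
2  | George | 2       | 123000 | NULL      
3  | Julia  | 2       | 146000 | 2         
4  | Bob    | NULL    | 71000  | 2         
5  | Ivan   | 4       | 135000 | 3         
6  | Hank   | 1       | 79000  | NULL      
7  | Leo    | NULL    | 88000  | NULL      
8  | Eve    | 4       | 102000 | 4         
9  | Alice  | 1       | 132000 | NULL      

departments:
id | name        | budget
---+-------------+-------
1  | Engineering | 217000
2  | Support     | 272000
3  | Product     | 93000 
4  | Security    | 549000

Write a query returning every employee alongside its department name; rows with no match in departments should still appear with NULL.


LEFT JOIN keeps every row from employees (the left table); where dept_id has no match in departments, the department columns become NULL. Walk through each employee:
  - employee 1 (Yara): dept_id=2 -> matches Support
  - employee 2 (George): dept_id=2 -> matches Support
  - employee 3 (Julia): dept_id=2 -> matches Support
  - employee 4 (Bob): dept_id=NULL, no match -> kept with NULL
  - employee 5 (Ivan): dept_id=4 -> matches Security
  - employee 6 (Hank): dept_id=1 -> matches Engineering
  - employee 7 (Leo): dept_id=NULL, no match -> kept with NULL
  - employee 8 (Eve): dept_id=4 -> matches Security
  - employee 9 (Alice): dept_id=1 -> matches Engineering
All 9 rows appear; 2 have NULL department.

SQL:
SELECT a.name, b.name AS department
FROM employees a
LEFT JOIN departments b ON a.dept_id = b.id

Result:
name   | department 
-------+------------
Yara   | Support    
George | Support    
Julia  | Support    
Bob    | NULL       
Ivan   | Security   
Hank   | Engineering
Leo    | NULL       
Eve    | Security   
Alice  | Engineering


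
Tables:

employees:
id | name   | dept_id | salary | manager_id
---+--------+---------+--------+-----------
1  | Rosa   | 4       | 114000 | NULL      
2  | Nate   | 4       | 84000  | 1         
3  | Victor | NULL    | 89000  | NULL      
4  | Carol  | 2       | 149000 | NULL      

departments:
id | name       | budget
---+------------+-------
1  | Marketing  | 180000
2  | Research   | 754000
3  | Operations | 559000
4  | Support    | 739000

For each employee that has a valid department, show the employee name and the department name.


INNER JOIN keeps only employees rows whose dept_id matches an id in departments. Walk through each employee:
  - employee 1 (Rosa): dept_id=4 -> matches Support
  - employee 2 (Nate): dept_id=4 -> matches Support
  - employee 3 (Victor): dept_id=NULL, no match -> dropped
  - employee 4 (Carol): dept_id=2 -> matches Research
So 1 of 4 rows is dropped.

SQL:
SELECT a.name, b.name AS department
FROM employees a
INNER JOIN departments b ON a.dept_id = b.id

Result:
name  | department
------+-----------
Rosa  | Support   
Nate  | Support   
Carol | Research  


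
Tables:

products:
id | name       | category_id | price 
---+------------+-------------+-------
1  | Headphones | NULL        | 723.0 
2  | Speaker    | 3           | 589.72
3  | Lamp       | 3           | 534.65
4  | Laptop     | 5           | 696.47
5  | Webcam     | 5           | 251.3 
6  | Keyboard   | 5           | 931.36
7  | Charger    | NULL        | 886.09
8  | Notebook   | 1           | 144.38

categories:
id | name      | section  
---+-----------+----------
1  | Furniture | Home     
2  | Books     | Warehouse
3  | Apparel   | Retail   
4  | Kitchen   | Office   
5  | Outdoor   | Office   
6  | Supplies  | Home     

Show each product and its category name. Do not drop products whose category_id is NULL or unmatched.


LEFT JOIN keeps every row from products (the left table); where category_id has no match in categories, the category columns become NULL. Walk through each product:
  - product 1 (Headphones): category_id=NULL, no match -> kept with NULL
  - product 2 (Speaker): category_id=3 -> matches Apparel
  - product 3 (Lamp): category_id=3 -> matches Apparel
  - product 4 (Laptop): category_id=5 -> matches Outdoor
  - product 5 (Webcam): category_id=5 -> matches Outdoor
  - product 6 (Keyboard): category_id=5 -> matches Outdoor
  - product 7 (Charger): category_id=NULL, no match -> kept with NULL
  - product 8 (Notebook): category_id=1 -> matches Furniture
All 8 rows appear; 2 have NULL category.

SQL:
SELECT a.name, b.name AS category
FROM products a
LEFT JOIN categories b ON a.category_id = b.id

Result:
name       | category 
-----------+----------
Headphones | NULL     
Speaker    | Apparel  
Lamp       | Apparel  
Laptop     | Outdoor  
Webcam     | Outdoor  
Keyboard   | Outdoor  
Charger    | NULL     
Notebook   | Furniture


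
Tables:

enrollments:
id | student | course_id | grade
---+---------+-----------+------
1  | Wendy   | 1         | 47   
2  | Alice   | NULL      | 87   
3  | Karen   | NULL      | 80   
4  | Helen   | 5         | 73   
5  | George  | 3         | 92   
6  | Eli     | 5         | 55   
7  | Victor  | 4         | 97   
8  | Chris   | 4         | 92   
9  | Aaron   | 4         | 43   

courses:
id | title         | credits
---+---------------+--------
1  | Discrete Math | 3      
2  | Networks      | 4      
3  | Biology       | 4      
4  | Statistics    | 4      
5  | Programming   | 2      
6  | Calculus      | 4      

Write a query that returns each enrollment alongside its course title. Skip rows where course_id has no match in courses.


INNER JOIN keeps only enrollments rows whose course_id matches an id in courses. Walk through each enrollment:
  - enrollment 1 (Wendy): course_id=1 -> matches Discrete Math
  - enrollment 2 (Alice): course_id=NULL, no match -> dropped
  - enrollment 3 (Karen): course_id=NULL, no match -> dropped
  - enrollment 4 (Helen): course_id=5 -> matches Programming
  - enrollment 5 (George): course_id=3 -> matches Biology
  - enrollment 6 (Eli): course_id=5 -> matches Programming
  - enrollment 7 (Victor): course_id=4 -> matches Statistics
  - enrollment 8 (Chris): course_id=4 -> matches Statistics
  - enrollment 9 (Aaron): course_id=4 -> matches Statistics
So 2 of 9 rows are dropped.

SQL:
SELECT a.student, b.title AS course
FROM enrollments a
INNER JOIN courses b ON a.course_id = b.id

Result:
student | course       
--------+--------------
Wendy   | Discrete Math
Helen   | Programming  
George  | Biology      
Eli     | Programming  
Victor  | Statistics   
Chris   | Statistics   
Aaron   | Statistics   


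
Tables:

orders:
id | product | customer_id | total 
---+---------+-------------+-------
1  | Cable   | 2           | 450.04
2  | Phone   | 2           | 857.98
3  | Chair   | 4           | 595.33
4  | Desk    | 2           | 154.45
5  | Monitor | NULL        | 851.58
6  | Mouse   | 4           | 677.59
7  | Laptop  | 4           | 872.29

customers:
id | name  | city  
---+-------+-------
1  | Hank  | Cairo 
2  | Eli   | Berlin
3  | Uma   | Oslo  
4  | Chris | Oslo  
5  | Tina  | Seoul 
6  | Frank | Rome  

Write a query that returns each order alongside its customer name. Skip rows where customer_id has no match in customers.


INNER JOIN keeps only orders rows whose customer_id matches an id in customers. Walk through each order:
  - order 1 (Cable): customer_id=2 -> matches Eli
  - order 2 (Phone): customer_id=2 -> matches Eli
  - order 3 (Chair): customer_id=4 -> matches Chris
  - order 4 (Desk): customer_id=2 -> matches Eli
  - order 5 (Monitor): customer_id=NULL, no match -> dropped
  - order 6 (Mouse): customer_id=4 -> matches Chris
  - order 7 (Laptop): customer_id=4 -> matches Chris
So 1 of 7 rows is dropped.

SQL:
SELECT a.product, b.name AS customer
FROM orders a
INNER JOIN customers b ON a.customer_id = b.id

Result:
product | customer
--------+---------
Cable   | Eli     
Phone   | Eli     
Chair   | Chris   
Desk    | Eli     
Mouse   | Chris   
Laptop  | Chris   


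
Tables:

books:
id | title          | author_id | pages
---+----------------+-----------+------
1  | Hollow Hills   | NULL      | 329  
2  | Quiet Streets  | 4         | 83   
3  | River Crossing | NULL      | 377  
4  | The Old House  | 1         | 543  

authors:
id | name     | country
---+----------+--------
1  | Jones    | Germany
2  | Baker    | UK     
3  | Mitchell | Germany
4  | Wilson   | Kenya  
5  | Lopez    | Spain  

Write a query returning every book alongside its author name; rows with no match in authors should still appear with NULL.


LEFT JOIN keeps every row from books (the left table); where author_id has no match in authors, the author columns become NULL. Walk through each book:
  - book 1 (Hollow Hills): author_id=NULL, no match -> kept with NULL
  - book 2 (Quiet Streets): author_id=4 -> matches Wilson
  - book 3 (River Crossing): author_id=NULL, no match -> kept with NULL
  - book 4 (The Old House): author_id=1 -> matches Jones
All 4 rows appear; 2 have NULL author.

SQL:
SELECT a.title, b.name AS author
FROM books a
LEFT JOIN authors b ON a.author_id = b.id

Result:
title          | author
---------------+-------
Hollow Hills   | NULL  
Quiet Streets  | Wilson
River Crossing | NULL  
The Old House  | Jones 


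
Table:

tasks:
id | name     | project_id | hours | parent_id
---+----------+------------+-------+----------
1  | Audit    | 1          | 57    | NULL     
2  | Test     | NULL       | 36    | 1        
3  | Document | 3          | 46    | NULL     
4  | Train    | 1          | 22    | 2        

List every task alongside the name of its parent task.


This is a self-join: tasks is joined to a second copy of itself, matching each row's parent_id to another row's id. Use LEFT JOIN so rows with parent_id=NULL are kept.
  - task 1 (Audit): parent_id=NULL -> NULL
  - task 2 (Test): parent_id=1 -> Audit
  - task 3 (Document): parent_id=NULL -> NULL
  - task 4 (Train): parent_id=2 -> Test

SQL:
SELECT a.name AS item, b.name AS parent
FROM tasks a
LEFT JOIN tasks b ON a.parent_id = b.id

Result:
item     | parent
---------+-------
Audit    | NULL  
Test     | Audit 
Document | NULL  
Train    | Test  


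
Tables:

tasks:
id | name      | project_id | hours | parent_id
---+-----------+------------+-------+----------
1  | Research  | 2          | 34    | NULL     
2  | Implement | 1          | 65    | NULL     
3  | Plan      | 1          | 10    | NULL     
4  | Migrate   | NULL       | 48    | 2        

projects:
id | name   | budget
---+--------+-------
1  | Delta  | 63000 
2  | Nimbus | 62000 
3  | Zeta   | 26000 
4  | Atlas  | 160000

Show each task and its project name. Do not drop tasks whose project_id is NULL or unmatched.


LEFT JOIN keeps every row from tasks (the left table); where project_id has no match in projects, the project columns become NULL. Walk through each task:
  - task 1 (Research): project_id=2 -> matches Nimbus
  - task 2 (Implement): project_id=1 -> matches Delta
  - task 3 (Plan): project_id=1 -> matches Delta
  - task 4 (Migrate): project_id=NULL, no match -> kept with NULL
All 4 rows appear; 1 has NULL project.

SQL:
SELECT a.name, b.name AS project
FROM tasks a
LEFT JOIN projects b ON a.project_id = b.id

Result:
name      | project
----------+--------
Research  | Nimbus 
Implement | Delta  
Plan      | Delta  
Migrate   | NULL   


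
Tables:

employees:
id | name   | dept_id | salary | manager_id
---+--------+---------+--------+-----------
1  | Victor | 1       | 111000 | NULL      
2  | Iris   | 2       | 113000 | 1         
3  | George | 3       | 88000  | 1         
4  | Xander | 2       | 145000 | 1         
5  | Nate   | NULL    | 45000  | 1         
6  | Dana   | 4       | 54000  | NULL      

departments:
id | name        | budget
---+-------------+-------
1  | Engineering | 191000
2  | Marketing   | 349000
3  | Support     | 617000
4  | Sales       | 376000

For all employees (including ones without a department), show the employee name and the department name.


LEFT JOIN keeps every row from employees (the left table); where dept_id has no match in departments, the department columns become NULL. Walk through each employee:
  - employee 1 (Victor): dept_id=1 -> matches Engineering
  - employee 2 (Iris): dept_id=2 -> matches Marketing
  - employee 3 (George): dept_id=3 -> matches Support
  - employee 4 (Xander): dept_id=2 -> matches Marketing
  - employee 5 (Nate): dept_id=NULL, no match -> kept with NULL
  - employee 6 (Dana): dept_id=4 -> matches Sales
All 6 rows appear; 1 has NULL department.

SQL:
SELECT a.name, b.name AS department
FROM employees a
LEFT JOIN departments b ON a.dept_id = b.id

Result:
name   | department 
-------+------------
Victor | Engineering
Iris   | Marketing  
George | Support    
Xander | Marketing  
Nate   | NULL       
Dana   | Sales      


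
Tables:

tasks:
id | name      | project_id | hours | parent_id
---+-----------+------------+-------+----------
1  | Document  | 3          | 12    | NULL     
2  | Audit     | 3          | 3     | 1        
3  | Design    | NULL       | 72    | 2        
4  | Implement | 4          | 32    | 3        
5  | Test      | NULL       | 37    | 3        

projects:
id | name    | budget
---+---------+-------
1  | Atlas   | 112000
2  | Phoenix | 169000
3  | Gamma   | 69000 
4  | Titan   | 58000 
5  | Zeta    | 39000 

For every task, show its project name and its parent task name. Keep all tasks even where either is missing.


Two LEFT JOINs from the same base table tasks: one to projects via project_id, one to tasks itself via parent_id. Both are LEFT so every task is preserved.
Match against projects:
  - task 1 (Document): project_id=3 -> matches Gamma
  - task 2 (Audit): project_id=3 -> matches Gamma
  - task 3 (Design): project_id=NULL, no match -> kept with NULL
  - task 4 (Implement): project_id=4 -> matches Titan
  - task 5 (Test): project_id=NULL, no match -> kept with NULL
Match against tasks (self):
  - task 1 (Document): parent_id=NULL -> NULL
  - task 2 (Audit): parent_id=1 -> Document
  - task 3 (Design): parent_id=2 -> Audit
  - task 4 (Implement): parent_id=3 -> Design
  - task 5 (Test): parent_id=3 -> Design

SQL:
SELECT a.name, b.name AS project, c.name AS parent
FROM tasks a
LEFT JOIN projects b ON a.project_id = b.id
LEFT JOIN tasks c ON a.parent_id = c.id

Result:
name      | project | parent  
----------+---------+---------
Document  | Gamma   | NULL    
Audit     | Gamma   | Document
Design    | NULL    | Audit   
Implement | Titan   | Design  
Test      | NULL    | Design  


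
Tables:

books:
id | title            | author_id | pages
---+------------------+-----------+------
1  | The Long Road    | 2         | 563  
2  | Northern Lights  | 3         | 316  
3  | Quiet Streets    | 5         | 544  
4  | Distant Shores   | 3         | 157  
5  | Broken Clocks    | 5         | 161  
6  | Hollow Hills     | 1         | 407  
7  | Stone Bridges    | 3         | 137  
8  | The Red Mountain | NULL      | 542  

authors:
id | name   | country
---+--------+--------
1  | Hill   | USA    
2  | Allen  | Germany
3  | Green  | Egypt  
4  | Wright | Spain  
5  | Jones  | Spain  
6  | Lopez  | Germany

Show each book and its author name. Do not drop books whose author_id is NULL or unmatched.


LEFT JOIN keeps every row from books (the left table); where author_id has no match in authors, the author columns become NULL. Walk through each book:
  - book 1 (The Long Road): author_id=2 -> matches Allen
  - book 2 (Northern Lights): author_id=3 -> matches Green
  - book 3 (Quiet Streets): author_id=5 -> matches Jones
  - book 4 (Distant Shores): author_id=3 -> matches Green
  - book 5 (Broken Clocks): author_id=5 -> matches Jones
  - book 6 (Hollow Hills): author_id=1 -> matches Hill
  - book 7 (Stone Bridges): author_id=3 -> matches Green
  - book 8 (The Red Mountain): author_id=NULL, no match -> kept with NULL
All 8 rows appear; 1 has NULL author.

SQL:
SELECT a.title, b.name AS author
FROM books a
LEFT JOIN authors b ON a.author_id = b.id

Result:
title            | author
-----------------+-------
The Long Road    | Allen 
Northern Lights  | Green 
Quiet Streets    | Jones 
Distant Shores   | Green 
Broken Clocks    | Jones 
Hollow Hills     | Hill  
Stone Bridges    | Green 
The Red Mountain | NULL  


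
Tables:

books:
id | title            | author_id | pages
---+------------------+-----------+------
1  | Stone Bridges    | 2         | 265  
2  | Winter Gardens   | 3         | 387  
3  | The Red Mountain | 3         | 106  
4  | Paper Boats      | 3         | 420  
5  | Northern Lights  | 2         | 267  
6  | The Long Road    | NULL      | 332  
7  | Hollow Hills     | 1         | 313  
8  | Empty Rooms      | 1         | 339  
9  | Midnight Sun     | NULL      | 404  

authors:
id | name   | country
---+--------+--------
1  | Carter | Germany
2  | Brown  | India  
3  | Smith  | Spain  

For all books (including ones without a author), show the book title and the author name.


LEFT JOIN keeps every row from books (the left table); where author_id has no match in authors, the author columns become NULL. Walk through each book:
  - book 1 (Stone Bridges): author_id=2 -> matches Brown
  - book 2 (Winter Gardens): author_id=3 -> matches Smith
  - book 3 (The Red Mountain): author_id=3 -> matches Smith
  - book 4 (Paper Boats): author_id=3 -> matches Smith
  - book 5 (Northern Lights): author_id=2 -> matches Brown
  - book 6 (The Long Road): author_id=NULL, no match -> kept with NULL
  - book 7 (Hollow Hills): author_id=1 -> matches Carter
  - book 8 (Empty Rooms): author_id=1 -> matches Carter
  - book 9 (Midnight Sun): author_id=NULL, no match -> kept with NULL
All 9 rows appear; 2 have NULL author.

SQL:
SELECT a.title, b.name AS author
FROM books a
LEFT JOIN authors b ON a.author_id = b.id

Result:
title            | author
-----------------+-------
Stone Bridges    | Brown 
Winter Gardens   | Smith 
The Red Mountain | Smith 
Paper Boats      | Smith 
Northern Lights  | Brown 
The Long Road    | NULL  
Hollow Hills     | Carter
Empty Rooms      | Carter
Midnight Sun     | NULL  
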